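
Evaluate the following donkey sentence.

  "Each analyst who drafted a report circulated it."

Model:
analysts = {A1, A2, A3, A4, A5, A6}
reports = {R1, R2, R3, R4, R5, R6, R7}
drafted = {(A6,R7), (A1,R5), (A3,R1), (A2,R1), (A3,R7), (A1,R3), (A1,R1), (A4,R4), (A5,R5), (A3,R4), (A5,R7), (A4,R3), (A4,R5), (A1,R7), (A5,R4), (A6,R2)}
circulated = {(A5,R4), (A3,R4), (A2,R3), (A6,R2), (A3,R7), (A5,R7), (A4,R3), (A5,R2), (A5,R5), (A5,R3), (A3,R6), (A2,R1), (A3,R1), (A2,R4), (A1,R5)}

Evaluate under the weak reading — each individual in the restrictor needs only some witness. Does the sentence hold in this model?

True

"it" takes "a report" as antecedent — a donkey pronoun bound across the clause boundary.
Weak reading: every analyst a with some drafted-report has at least one drafted-report r such that circulated(a,r).
Per analyst: A1:✓  A2:✓  A3:✓  A4:✓  A5:✓  A6:✓
Every analyst in the restrictor has a witness.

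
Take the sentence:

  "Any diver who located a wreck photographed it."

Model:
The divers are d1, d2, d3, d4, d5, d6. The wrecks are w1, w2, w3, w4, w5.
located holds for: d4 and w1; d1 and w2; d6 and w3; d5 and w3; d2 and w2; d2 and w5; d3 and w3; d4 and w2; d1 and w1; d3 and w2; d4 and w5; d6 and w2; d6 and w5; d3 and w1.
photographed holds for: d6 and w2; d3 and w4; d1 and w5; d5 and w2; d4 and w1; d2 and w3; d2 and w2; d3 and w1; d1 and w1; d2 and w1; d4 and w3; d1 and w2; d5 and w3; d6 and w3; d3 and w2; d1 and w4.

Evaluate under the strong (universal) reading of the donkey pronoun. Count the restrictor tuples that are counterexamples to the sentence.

5

"it" takes "a wreck" as antecedent — a donkey pronoun bound across the clause boundary.
Strong reading: for every (d,w) with located(d,w), photographed(d,w).
Restrictor pairs: (d1,w1) ✓  (d1,w2) ✓  (d2,w2) ✓  (d2,w5) ✗  (d3,w1) ✓  (d3,w2) ✓  (d3,w3) ✗  (d4,w1) ✓  (d4,w2) ✗  (d4,w5) ✗  (d5,w3) ✓  (d6,w2) ✓  (d6,w3) ✓  (d6,w5) ✗
Counterexamples (restrictor pairs failing the scope): 5.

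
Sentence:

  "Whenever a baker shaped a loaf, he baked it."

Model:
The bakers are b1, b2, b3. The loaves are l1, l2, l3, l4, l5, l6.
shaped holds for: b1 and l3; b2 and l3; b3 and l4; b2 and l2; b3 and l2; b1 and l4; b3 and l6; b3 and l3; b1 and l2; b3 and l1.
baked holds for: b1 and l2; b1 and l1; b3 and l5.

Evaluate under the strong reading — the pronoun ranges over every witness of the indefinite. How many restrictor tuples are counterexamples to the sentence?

9

"it" takes "a loaf" as antecedent — a donkey pronoun bound across the clause boundary.
Strong reading: for every (b,l) with shaped(b,l), baked(b,l).
Restrictor pairs: (b1,l2) ✓  (b1,l3) ✗  (b1,l4) ✗  (b2,l2) ✗  (b2,l3) ✗  (b3,l1) ✗  (b3,l2) ✗  (b3,l3) ✗  (b3,l4) ✗  (b3,l6) ✗
Counterexamples (restrictor pairs failing the scope): 9.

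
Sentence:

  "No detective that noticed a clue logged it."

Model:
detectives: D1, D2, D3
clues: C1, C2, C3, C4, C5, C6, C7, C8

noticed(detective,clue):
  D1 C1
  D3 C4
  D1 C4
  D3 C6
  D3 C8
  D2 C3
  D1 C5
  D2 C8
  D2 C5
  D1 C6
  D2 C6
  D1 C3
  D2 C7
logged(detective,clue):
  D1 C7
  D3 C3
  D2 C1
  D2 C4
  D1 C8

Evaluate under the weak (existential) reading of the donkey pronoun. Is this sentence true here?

"it" takes "a clue" as antecedent — a donkey pronoun bound across the clause boundary.
Truth condition: for no (d,c) with noticed(d,c) does logged(d,c) hold.
Restrictor pairs — does the scope hold? (D1,C1):fails  (D1,C3):fails  (D1,C4):fails  (D1,C5):fails  (D1,C6):fails  (D2,C3):fails  (D2,C5):fails  (D2,C6):fails  (D2,C7):fails  (D2,C8):fails  (D3,C4):fails  (D3,C6):fails  (D3,C8):fails
Scope holds for no restrictor pair, so the sentence is true.

True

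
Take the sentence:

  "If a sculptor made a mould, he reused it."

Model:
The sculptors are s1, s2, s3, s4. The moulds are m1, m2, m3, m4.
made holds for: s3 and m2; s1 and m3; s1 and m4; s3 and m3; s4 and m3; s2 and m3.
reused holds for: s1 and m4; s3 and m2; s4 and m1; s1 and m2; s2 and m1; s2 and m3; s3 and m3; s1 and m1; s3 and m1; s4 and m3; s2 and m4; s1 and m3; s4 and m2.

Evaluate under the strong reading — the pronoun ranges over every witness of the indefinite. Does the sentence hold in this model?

True

"it" takes "a mould" as antecedent — a donkey pronoun bound across the clause boundary.
Strong reading: for every (s,m) with made(s,m), reused(s,m).
Restrictor pairs: (s1,m3) ✓  (s1,m4) ✓  (s2,m3) ✓  (s3,m2) ✓  (s3,m3) ✓  (s4,m3) ✓
Every restrictor pair satisfies the scope.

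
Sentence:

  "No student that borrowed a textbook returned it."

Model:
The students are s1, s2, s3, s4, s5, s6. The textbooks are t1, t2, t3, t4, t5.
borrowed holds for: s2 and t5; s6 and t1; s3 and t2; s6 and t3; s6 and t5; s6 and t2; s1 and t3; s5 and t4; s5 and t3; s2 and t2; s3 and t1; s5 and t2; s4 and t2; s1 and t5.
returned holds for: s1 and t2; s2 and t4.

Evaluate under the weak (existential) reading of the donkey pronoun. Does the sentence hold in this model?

True

"it" takes "a textbook" as antecedent — a donkey pronoun bound across the clause boundary.
Truth condition: for no (s,t) with borrowed(s,t) does returned(s,t) hold.
Restrictor pairs — does the scope hold? (s1,t3):fails  (s1,t5):fails  (s2,t2):fails  (s2,t5):fails  (s3,t1):fails  (s3,t2):fails  (s4,t2):fails  (s5,t2):fails  (s5,t3):fails  (s5,t4):fails  (s6,t1):fails  (s6,t2):fails  (s6,t3):fails  (s6,t5):fails
Scope holds for no restrictor pair, so the sentence is true.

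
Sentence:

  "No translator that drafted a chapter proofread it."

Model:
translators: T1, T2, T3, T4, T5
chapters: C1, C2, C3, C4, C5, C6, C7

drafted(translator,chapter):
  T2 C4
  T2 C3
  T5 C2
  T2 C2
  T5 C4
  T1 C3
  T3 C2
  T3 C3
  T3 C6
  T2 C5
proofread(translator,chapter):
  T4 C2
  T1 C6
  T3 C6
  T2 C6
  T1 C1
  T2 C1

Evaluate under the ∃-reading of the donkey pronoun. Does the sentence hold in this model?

"it" takes "a chapter" as antecedent — a donkey pronoun bound across the clause boundary.
Truth condition: for no (t,c) with drafted(t,c) does proofread(t,c) hold.
Restrictor pairs — does the scope hold? (T1,C3):fails  (T2,C2):fails  (T2,C3):fails  (T2,C4):fails  (T2,C5):fails  (T3,C2):fails  (T3,C3):fails  (T3,C6):holds  (T5,C2):fails  (T5,C4):fails
Scope holds for 1 pair(s), so the sentence is false.

False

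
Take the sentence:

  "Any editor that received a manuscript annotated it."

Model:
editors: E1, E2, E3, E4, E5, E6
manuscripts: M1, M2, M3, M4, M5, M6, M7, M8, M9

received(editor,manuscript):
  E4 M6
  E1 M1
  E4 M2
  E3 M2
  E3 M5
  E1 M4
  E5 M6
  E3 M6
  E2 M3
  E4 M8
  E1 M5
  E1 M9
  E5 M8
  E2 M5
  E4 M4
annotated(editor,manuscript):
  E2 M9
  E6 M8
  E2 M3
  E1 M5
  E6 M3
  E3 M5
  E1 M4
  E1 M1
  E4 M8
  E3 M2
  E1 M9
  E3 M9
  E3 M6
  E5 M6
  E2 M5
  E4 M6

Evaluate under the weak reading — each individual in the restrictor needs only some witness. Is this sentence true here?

True

"it" takes "a manuscript" as antecedent — a donkey pronoun bound across the clause boundary.
Weak reading: every editor e with some received-manuscript has at least one received-manuscript m such that annotated(e,m).
Per editor: E1:✓  E2:✓  E3:✓  E4:✓  E5:✓
Every editor in the restrictor has a witness.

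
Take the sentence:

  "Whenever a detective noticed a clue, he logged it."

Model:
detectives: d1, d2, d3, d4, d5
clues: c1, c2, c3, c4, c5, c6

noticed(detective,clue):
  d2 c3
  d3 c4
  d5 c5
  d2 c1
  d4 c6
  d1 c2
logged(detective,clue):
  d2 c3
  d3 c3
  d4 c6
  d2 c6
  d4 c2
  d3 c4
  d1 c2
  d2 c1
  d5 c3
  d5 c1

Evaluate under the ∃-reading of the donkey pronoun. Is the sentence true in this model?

"it" takes "a clue" as antecedent — a donkey pronoun bound across the clause boundary.
Weak reading: every detective d with some noticed-clue has at least one noticed-clue c such that logged(d,c).
Per detective: d1:✓  d2:✓  d3:✓  d4:✓  d5:✗
d5 has no witness among its noticed-clues.

False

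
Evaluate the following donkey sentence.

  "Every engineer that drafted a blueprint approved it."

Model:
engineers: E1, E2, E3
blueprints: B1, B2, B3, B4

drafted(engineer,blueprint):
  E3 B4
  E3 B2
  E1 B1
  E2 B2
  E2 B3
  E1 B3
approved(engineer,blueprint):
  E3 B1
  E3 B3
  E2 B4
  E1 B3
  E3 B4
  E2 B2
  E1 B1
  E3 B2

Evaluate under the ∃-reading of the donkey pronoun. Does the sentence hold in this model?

"it" takes "a blueprint" as antecedent — a donkey pronoun bound across the clause boundary.
Weak reading: every engineer e with some drafted-blueprint has at least one drafted-blueprint b such that approved(e,b).
Per engineer: E1:✓  E2:✓  E3:✓
Every engineer in the restrictor has a witness.

True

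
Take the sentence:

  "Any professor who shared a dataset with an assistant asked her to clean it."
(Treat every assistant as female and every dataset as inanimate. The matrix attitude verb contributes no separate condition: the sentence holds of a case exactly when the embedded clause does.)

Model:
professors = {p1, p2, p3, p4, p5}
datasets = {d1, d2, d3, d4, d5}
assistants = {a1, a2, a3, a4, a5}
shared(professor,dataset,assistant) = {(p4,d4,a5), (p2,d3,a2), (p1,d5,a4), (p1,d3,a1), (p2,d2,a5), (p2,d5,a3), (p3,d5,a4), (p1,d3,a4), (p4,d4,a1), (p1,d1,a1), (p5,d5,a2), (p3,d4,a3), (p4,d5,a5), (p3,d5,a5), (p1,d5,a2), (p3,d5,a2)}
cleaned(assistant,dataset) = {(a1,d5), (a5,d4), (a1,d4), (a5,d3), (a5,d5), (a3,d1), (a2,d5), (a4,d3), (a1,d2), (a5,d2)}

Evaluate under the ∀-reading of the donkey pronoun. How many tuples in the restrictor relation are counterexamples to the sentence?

7

"her" takes "an assistant" as antecedent and "it" takes "a dataset"; both are donkey pronouns co-varying with the restrictor.
Strong reading: for every (p,d,a) with shared(p,d,a), cleaned(a,d).
Restrictor triples: (p1,d1,a1)→cleaned(a1,d1) ✗  (p1,d3,a1)→cleaned(a1,d3) ✗  (p1,d3,a4)→cleaned(a4,d3) ✓  (p1,d5,a2)→cleaned(a2,d5) ✓  (p1,d5,a4)→cleaned(a4,d5) ✗  (p2,d2,a5)→cleaned(a5,d2) ✓  (p2,d3,a2)→cleaned(a2,d3) ✗  (p2,d5,a3)→cleaned(a3,d5) ✗  (p3,d4,a3)→cleaned(a3,d4) ✗  (p3,d5,a2)→cleaned(a2,d5) ✓  (p3,d5,a4)→cleaned(a4,d5) ✗  (p3,d5,a5)→cleaned(a5,d5) ✓  (p4,d4,a1)→cleaned(a1,d4) ✓  (p4,d4,a5)→cleaned(a5,d4) ✓  (p4,d5,a5)→cleaned(a5,d5) ✓  (p5,d5,a2)→cleaned(a2,d5) ✓
Counterexamples (restrictor triples failing the scope): 7.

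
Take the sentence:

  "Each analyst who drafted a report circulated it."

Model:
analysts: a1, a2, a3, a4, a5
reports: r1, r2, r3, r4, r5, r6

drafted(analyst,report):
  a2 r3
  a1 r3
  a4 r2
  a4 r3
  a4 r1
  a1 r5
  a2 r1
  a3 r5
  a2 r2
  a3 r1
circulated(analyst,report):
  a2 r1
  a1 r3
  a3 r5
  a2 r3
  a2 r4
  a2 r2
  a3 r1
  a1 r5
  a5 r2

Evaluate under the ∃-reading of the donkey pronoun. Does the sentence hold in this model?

"it" takes "a report" as antecedent — a donkey pronoun bound across the clause boundary.
Weak reading: every analyst a with some drafted-report has at least one drafted-report r such that circulated(a,r).
Per analyst: a1:✓  a2:✓  a3:✓  a4:✗
a4 has no witness among its drafted-reports.

False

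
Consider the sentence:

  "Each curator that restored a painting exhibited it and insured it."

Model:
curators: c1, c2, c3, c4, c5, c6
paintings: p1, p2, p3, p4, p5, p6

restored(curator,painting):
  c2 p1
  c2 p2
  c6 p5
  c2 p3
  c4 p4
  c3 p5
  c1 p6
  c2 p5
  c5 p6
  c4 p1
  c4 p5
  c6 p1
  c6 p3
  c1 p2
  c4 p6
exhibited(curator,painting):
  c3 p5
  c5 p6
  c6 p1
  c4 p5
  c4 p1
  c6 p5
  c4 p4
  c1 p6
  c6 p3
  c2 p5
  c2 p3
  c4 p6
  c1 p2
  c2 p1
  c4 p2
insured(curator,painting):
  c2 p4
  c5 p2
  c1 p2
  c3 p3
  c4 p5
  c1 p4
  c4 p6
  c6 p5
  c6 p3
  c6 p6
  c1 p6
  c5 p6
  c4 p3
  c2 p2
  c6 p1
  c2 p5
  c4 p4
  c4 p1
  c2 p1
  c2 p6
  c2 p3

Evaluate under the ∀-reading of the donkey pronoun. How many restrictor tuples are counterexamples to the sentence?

2

"it" takes "a painting" as antecedent — a donkey pronoun bound across the clause boundary.
Strong reading: for every (c,p) with restored(c,p), exhibited(c,p) ∧ insured(c,p).
Restrictor pairs: (c1,p2) ✓  (c1,p6) ✓  (c2,p1) ✓  (c2,p2) ✗  (c2,p3) ✓  (c2,p5) ✓  (c3,p5) ✗  (c4,p1) ✓  (c4,p4) ✓  (c4,p5) ✓  (c4,p6) ✓  (c5,p6) ✓  (c6,p1) ✓  (c6,p3) ✓  (c6,p5) ✓
Counterexamples (restrictor pairs failing the scope): 2.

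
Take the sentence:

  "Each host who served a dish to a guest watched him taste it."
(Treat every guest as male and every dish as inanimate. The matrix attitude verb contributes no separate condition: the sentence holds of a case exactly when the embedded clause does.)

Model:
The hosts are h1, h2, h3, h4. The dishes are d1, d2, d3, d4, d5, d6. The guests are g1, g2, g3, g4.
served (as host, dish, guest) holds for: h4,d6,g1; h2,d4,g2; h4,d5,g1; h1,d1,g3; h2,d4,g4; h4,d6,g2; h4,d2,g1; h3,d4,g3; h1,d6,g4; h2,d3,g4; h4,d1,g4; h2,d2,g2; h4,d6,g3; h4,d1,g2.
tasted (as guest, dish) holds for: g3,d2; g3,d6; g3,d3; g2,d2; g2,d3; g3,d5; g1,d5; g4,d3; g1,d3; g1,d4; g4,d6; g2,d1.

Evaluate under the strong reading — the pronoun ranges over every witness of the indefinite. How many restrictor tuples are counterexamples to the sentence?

"him" takes "a guest" as antecedent and "it" takes "a dish"; both are donkey pronouns co-varying with the restrictor.
Strong reading: for every (h,d,g) with served(h,d,g), tasted(g,d).
Restrictor triples: (h1,d1,g3)→tasted(g3,d1) ✗  (h1,d6,g4)→tasted(g4,d6) ✓  (h2,d2,g2)→tasted(g2,d2) ✓  (h2,d3,g4)→tasted(g4,d3) ✓  (h2,d4,g2)→tasted(g2,d4) ✗  (h2,d4,g4)→tasted(g4,d4) ✗  (h3,d4,g3)→tasted(g3,d4) ✗  (h4,d1,g2)→tasted(g2,d1) ✓  (h4,d1,g4)→tasted(g4,d1) ✗  (h4,d2,g1)→tasted(g1,d2) ✗  (h4,d5,g1)→tasted(g1,d5) ✓  (h4,d6,g1)→tasted(g1,d6) ✗  (h4,d6,g2)→tasted(g2,d6) ✗  (h4,d6,g3)→tasted(g3,d6) ✓
Counterexamples (restrictor triples failing the scope): 8.

8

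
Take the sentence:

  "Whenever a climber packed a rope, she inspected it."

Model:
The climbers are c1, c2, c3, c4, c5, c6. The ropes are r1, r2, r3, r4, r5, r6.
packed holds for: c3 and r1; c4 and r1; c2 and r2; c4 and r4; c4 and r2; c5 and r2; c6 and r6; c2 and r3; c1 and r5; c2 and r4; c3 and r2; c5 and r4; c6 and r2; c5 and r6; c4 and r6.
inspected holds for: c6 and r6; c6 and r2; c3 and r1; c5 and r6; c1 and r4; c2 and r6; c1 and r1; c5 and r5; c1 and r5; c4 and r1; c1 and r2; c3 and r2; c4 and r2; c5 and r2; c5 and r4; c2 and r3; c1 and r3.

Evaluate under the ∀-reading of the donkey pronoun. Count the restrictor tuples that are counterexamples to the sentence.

"it" takes "a rope" as antecedent — a donkey pronoun bound across the clause boundary.
Strong reading: for every (c,r) with packed(c,r), inspected(c,r).
Restrictor pairs: (c1,r5) ✓  (c2,r2) ✗  (c2,r3) ✓  (c2,r4) ✗  (c3,r1) ✓  (c3,r2) ✓  (c4,r1) ✓  (c4,r2) ✓  (c4,r4) ✗  (c4,r6) ✗  (c5,r2) ✓  (c5,r4) ✓  (c5,r6) ✓  (c6,r2) ✓  (c6,r6) ✓
Counterexamples (restrictor pairs failing the scope): 4.

4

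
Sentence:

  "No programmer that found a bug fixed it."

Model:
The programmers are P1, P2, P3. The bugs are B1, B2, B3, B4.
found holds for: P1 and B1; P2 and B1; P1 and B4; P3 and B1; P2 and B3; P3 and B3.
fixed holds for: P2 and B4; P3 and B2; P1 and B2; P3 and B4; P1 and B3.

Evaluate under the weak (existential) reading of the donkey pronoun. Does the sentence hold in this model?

"it" takes "a bug" as antecedent — a donkey pronoun bound across the clause boundary.
Truth condition: for no (p,b) with found(p,b) does fixed(p,b) hold.
Restrictor pairs — does the scope hold? (P1,B1):fails  (P1,B4):fails  (P2,B1):fails  (P2,B3):fails  (P3,B1):fails  (P3,B3):fails
Scope holds for no restrictor pair, so the sentence is true.

True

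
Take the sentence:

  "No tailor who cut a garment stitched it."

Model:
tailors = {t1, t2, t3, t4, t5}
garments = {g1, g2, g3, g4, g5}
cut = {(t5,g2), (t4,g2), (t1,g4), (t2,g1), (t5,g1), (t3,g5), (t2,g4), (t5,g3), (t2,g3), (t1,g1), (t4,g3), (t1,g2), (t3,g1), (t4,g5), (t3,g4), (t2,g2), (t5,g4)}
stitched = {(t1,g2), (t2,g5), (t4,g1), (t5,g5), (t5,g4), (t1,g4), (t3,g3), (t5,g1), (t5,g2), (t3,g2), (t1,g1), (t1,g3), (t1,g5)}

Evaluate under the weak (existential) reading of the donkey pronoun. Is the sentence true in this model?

False

"it" takes "a garment" as antecedent — a donkey pronoun bound across the clause boundary.
Truth condition: for no (t,g) with cut(t,g) does stitched(t,g) hold.
Restrictor pairs — does the scope hold? (t1,g1):holds  (t1,g2):holds  (t1,g4):holds  (t2,g1):fails  (t2,g2):fails  (t2,g3):fails  (t2,g4):fails  (t3,g1):fails  (t3,g4):fails  (t3,g5):fails  (t4,g2):fails  (t4,g3):fails  (t4,g5):fails  (t5,g1):holds  (t5,g2):holds  (t5,g3):fails  (t5,g4):holds
Scope holds for 6 pair(s), so the sentence is false.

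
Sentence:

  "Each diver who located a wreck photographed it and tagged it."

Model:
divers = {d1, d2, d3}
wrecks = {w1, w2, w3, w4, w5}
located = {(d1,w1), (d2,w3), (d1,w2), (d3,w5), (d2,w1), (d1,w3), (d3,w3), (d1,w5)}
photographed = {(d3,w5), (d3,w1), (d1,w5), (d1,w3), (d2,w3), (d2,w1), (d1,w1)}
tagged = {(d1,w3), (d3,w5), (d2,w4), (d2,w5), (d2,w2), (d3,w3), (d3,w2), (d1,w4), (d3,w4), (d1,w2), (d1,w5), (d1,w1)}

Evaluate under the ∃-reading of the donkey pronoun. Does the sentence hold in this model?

False

"it" takes "a wreck" as antecedent — a donkey pronoun bound across the clause boundary.
Weak reading: every diver d with some located-wreck has at least one located-wreck w such that photographed(d,w) ∧ tagged(d,w).
Per diver: d1:✓  d2:✗  d3:✓
d2 has no witness among its located-wrecks.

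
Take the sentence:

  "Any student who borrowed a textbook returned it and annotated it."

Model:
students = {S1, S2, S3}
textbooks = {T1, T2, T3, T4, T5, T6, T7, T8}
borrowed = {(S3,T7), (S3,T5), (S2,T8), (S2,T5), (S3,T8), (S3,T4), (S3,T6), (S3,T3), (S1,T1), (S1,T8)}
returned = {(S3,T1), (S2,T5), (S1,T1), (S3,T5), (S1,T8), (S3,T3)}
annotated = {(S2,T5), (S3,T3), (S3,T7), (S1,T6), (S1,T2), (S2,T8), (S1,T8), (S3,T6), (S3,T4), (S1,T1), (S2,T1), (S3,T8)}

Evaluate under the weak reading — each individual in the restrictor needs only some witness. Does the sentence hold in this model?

True

"it" takes "a textbook" as antecedent — a donkey pronoun bound across the clause boundary.
Weak reading: every student s with some borrowed-textbook has at least one borrowed-textbook t such that returned(s,t) ∧ annotated(s,t).
Per student: S1:✓  S2:✓  S3:✓
Every student in the restrictor has a witness.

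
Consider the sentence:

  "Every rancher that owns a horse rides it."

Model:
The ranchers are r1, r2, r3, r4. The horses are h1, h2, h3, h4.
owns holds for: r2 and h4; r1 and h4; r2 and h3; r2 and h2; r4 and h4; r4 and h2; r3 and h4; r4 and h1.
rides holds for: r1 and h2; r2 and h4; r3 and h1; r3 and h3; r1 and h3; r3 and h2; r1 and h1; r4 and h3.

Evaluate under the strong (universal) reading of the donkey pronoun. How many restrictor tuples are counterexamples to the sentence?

7

"it" takes "a horse" as antecedent — a donkey pronoun bound across the clause boundary.
Strong reading: for every (r,h) with owns(r,h), rides(r,h).
Restrictor pairs: (r1,h4) ✗  (r2,h2) ✗  (r2,h3) ✗  (r2,h4) ✓  (r3,h4) ✗  (r4,h1) ✗  (r4,h2) ✗  (r4,h4) ✗
Counterexamples (restrictor pairs failing the scope): 7.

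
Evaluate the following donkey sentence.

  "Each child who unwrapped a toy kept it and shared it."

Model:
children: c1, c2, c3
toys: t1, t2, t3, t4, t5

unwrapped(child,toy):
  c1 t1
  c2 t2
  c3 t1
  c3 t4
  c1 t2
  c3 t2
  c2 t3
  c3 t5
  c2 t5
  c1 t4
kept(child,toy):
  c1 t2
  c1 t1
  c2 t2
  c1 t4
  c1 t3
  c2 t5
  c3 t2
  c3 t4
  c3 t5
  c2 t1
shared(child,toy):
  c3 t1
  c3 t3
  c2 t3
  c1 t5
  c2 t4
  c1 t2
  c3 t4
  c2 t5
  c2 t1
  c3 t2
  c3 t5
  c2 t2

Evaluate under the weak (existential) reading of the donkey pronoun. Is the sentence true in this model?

"it" takes "a toy" as antecedent — a donkey pronoun bound across the clause boundary.
Weak reading: every child c with some unwrapped-toy has at least one unwrapped-toy t such that kept(c,t) ∧ shared(c,t).
Per child: c1:✓  c2:✓  c3:✓
Every child in the restrictor has a witness.

True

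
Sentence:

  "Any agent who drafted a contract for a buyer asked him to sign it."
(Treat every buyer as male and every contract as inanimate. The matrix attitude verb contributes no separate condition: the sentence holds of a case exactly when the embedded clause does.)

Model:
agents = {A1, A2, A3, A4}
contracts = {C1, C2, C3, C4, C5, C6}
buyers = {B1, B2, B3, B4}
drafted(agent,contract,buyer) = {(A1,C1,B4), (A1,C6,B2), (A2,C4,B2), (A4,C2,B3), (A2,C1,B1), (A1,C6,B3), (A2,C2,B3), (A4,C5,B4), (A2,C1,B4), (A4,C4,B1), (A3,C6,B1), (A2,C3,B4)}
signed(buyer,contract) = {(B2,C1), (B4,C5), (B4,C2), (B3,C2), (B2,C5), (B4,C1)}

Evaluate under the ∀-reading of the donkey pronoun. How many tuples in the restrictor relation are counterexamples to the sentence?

7

"him" takes "a buyer" as antecedent and "it" takes "a contract"; both are donkey pronouns co-varying with the restrictor.
Strong reading: for every (a,c,b) with drafted(a,c,b), signed(b,c).
Restrictor triples: (A1,C1,B4)→signed(B4,C1) ✓  (A1,C6,B2)→signed(B2,C6) ✗  (A1,C6,B3)→signed(B3,C6) ✗  (A2,C1,B1)→signed(B1,C1) ✗  (A2,C1,B4)→signed(B4,C1) ✓  (A2,C2,B3)→signed(B3,C2) ✓  (A2,C3,B4)→signed(B4,C3) ✗  (A2,C4,B2)→signed(B2,C4) ✗  (A3,C6,B1)→signed(B1,C6) ✗  (A4,C2,B3)→signed(B3,C2) ✓  (A4,C4,B1)→signed(B1,C4) ✗  (A4,C5,B4)→signed(B4,C5) ✓
Counterexamples (restrictor triples failing the scope): 7.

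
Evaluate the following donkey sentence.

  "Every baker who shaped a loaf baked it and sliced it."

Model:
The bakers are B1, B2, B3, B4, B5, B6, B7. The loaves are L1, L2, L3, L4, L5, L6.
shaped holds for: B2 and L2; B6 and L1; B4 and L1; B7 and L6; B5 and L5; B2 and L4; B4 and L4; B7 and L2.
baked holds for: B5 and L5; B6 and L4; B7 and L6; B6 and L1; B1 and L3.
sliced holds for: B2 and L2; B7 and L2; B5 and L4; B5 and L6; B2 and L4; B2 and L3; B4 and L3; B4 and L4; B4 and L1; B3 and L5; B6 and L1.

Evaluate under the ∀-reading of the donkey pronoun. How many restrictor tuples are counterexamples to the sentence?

"it" takes "a loaf" as antecedent — a donkey pronoun bound across the clause boundary.
Strong reading: for every (b,l) with shaped(b,l), baked(b,l) ∧ sliced(b,l).
Restrictor pairs: (B2,L2) ✗  (B2,L4) ✗  (B4,L1) ✗  (B4,L4) ✗  (B5,L5) ✗  (B6,L1) ✓  (B7,L2) ✗  (B7,L6) ✗
Counterexamples (restrictor pairs failing the scope): 7.

7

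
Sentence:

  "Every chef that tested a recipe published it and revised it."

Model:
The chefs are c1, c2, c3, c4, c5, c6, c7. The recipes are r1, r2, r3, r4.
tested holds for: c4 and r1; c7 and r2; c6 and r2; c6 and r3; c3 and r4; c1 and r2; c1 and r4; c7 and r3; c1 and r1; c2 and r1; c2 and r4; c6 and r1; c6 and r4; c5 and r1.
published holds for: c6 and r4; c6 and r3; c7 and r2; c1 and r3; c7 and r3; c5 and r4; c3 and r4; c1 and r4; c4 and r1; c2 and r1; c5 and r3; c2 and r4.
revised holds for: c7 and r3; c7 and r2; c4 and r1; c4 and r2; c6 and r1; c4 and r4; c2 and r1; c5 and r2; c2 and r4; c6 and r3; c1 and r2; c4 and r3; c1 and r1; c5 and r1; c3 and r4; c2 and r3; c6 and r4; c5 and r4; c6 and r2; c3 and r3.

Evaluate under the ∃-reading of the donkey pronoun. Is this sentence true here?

"it" takes "a recipe" as antecedent — a donkey pronoun bound across the clause boundary.
Weak reading: every chef c with some tested-recipe has at least one tested-recipe r such that published(c,r) ∧ revised(c,r).
Per chef: c1:✗  c2:✓  c3:✓  c4:✓  c5:✗  c6:✓  c7:✓
c1 has no witness among its tested-recipes.

False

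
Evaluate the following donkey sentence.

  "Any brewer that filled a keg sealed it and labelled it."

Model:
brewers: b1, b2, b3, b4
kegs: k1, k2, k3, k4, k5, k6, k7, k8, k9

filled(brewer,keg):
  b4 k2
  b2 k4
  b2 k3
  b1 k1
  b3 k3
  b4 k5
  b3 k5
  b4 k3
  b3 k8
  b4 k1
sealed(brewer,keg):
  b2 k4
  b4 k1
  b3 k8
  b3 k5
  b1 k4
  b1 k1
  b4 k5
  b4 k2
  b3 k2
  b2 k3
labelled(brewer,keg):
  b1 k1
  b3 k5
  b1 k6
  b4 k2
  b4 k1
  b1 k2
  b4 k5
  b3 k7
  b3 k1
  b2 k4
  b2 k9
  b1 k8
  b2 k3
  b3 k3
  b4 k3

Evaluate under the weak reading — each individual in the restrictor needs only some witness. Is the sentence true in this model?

True

"it" takes "a keg" as antecedent — a donkey pronoun bound across the clause boundary.
Weak reading: every brewer b with some filled-keg has at least one filled-keg k such that sealed(b,k) ∧ labelled(b,k).
Per brewer: b1:✓  b2:✓  b3:✓  b4:✓
Every brewer in the restrictor has a witness.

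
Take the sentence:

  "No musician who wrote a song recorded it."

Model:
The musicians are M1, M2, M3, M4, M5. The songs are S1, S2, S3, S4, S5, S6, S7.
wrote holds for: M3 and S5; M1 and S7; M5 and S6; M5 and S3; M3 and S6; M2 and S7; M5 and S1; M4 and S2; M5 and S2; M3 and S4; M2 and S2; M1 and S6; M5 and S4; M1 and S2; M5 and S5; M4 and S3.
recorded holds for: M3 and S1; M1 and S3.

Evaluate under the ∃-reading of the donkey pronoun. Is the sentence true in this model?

True

"it" takes "a song" as antecedent — a donkey pronoun bound across the clause boundary.
Truth condition: for no (m,s) with wrote(m,s) does recorded(m,s) hold.
Restrictor pairs — does the scope hold? (M1,S2):fails  (M1,S6):fails  (M1,S7):fails  (M2,S2):fails  (M2,S7):fails  (M3,S4):fails  (M3,S5):fails  (M3,S6):fails  (M4,S2):fails  (M4,S3):fails  (M5,S1):fails  (M5,S2):fails  (M5,S3):fails  (M5,S4):fails  (M5,S5):fails  (M5,S6):fails
Scope holds for no restrictor pair, so the sentence is true.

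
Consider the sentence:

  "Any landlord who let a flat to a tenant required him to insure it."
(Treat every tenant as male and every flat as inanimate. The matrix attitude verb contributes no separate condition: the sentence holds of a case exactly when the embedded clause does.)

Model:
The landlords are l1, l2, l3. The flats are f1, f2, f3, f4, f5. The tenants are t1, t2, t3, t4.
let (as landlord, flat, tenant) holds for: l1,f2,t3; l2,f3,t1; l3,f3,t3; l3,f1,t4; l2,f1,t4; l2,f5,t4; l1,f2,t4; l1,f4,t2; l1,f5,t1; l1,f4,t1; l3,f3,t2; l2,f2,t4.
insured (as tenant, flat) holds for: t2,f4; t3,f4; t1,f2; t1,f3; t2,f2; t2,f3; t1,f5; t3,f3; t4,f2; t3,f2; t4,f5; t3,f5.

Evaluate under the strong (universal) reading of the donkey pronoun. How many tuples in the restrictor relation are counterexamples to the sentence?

"him" takes "a tenant" as antecedent and "it" takes "a flat"; both are donkey pronouns co-varying with the restrictor.
Strong reading: for every (l,f,t) with let(l,f,t), insured(t,f).
Restrictor triples: (l1,f2,t3)→insured(t3,f2) ✓  (l1,f2,t4)→insured(t4,f2) ✓  (l1,f4,t1)→insured(t1,f4) ✗  (l1,f4,t2)→insured(t2,f4) ✓  (l1,f5,t1)→insured(t1,f5) ✓  (l2,f1,t4)→insured(t4,f1) ✗  (l2,f2,t4)→insured(t4,f2) ✓  (l2,f3,t1)→insured(t1,f3) ✓  (l2,f5,t4)→insured(t4,f5) ✓  (l3,f1,t4)→insured(t4,f1) ✗  (l3,f3,t2)→insured(t2,f3) ✓  (l3,f3,t3)→insured(t3,f3) ✓
Counterexamples (restrictor triples failing the scope): 3.

3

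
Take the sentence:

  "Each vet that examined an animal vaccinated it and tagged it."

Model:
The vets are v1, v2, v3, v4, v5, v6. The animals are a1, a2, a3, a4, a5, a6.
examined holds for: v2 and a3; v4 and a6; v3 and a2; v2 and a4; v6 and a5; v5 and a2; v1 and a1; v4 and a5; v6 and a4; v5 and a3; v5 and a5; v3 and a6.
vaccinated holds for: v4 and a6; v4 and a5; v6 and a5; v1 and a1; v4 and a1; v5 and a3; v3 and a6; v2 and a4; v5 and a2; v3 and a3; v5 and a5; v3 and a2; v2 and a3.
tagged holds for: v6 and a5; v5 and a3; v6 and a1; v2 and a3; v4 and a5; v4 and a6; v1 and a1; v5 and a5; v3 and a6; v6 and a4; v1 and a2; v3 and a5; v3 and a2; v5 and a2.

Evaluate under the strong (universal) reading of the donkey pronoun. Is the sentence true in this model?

False

"it" takes "an animal" as antecedent — a donkey pronoun bound across the clause boundary.
Strong reading: for every (v,a) with examined(v,a), vaccinated(v,a) ∧ tagged(v,a).
Restrictor pairs: (v1,a1) ✓  (v2,a3) ✓  (v2,a4) ✗  (v3,a2) ✓  (v3,a6) ✓  (v4,a5) ✓  (v4,a6) ✓  (v5,a2) ✓  (v5,a3) ✓  (v5,a5) ✓  (v6,a4) ✗  (v6,a5) ✓
Counterexample: (v2,a4) is in examined but fails the scope.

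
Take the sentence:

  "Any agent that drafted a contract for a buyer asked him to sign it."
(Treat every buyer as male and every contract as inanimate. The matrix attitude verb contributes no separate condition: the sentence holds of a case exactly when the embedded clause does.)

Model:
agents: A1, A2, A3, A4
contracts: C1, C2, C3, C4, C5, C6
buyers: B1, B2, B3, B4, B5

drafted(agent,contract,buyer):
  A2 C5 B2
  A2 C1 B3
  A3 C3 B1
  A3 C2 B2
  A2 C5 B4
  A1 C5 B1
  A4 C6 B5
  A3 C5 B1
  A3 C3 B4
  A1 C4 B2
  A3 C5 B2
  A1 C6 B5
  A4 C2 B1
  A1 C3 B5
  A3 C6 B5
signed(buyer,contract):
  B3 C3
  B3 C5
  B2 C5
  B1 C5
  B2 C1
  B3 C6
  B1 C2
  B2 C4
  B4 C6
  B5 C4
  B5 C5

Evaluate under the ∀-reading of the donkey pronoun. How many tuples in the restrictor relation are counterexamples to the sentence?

"him" takes "a buyer" as antecedent and "it" takes "a contract"; both are donkey pronouns co-varying with the restrictor.
Strong reading: for every (a,c,b) with drafted(a,c,b), signed(b,c).
Restrictor triples: (A1,C3,B5)→signed(B5,C3) ✗  (A1,C4,B2)→signed(B2,C4) ✓  (A1,C5,B1)→signed(B1,C5) ✓  (A1,C6,B5)→signed(B5,C6) ✗  (A2,C1,B3)→signed(B3,C1) ✗  (A2,C5,B2)→signed(B2,C5) ✓  (A2,C5,B4)→signed(B4,C5) ✗  (A3,C2,B2)→signed(B2,C2) ✗  (A3,C3,B1)→signed(B1,C3) ✗  (A3,C3,B4)→signed(B4,C3) ✗  (A3,C5,B1)→signed(B1,C5) ✓  (A3,C5,B2)→signed(B2,C5) ✓  (A3,C6,B5)→signed(B5,C6) ✗  (A4,C2,B1)→signed(B1,C2) ✓  (A4,C6,B5)→signed(B5,C6) ✗
Counterexamples (restrictor triples failing the scope): 9.

9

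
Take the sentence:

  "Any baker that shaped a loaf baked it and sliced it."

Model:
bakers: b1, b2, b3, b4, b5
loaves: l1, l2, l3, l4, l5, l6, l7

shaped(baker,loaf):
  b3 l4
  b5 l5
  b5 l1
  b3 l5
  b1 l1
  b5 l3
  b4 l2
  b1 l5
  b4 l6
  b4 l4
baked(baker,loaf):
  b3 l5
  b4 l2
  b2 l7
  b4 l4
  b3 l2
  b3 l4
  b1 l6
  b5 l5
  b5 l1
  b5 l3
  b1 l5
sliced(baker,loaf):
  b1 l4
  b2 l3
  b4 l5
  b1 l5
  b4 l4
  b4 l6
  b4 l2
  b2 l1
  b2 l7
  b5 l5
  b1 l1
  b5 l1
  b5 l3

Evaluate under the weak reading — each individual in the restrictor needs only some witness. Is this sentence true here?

False

"it" takes "a loaf" as antecedent — a donkey pronoun bound across the clause boundary.
Weak reading: every baker b with some shaped-loaf has at least one shaped-loaf l such that baked(b,l) ∧ sliced(b,l).
Per baker: b1:✓  b3:✗  b4:✓  b5:✓
b3 has no witness among its shaped-loaves.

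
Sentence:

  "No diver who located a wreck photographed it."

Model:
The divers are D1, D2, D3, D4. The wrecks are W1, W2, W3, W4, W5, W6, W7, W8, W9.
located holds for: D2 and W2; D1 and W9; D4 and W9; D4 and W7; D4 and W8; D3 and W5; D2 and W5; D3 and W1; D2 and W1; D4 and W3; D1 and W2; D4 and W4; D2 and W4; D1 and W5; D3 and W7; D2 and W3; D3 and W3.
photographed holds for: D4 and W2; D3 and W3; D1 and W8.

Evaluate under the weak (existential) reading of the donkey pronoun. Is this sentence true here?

False

"it" takes "a wreck" as antecedent — a donkey pronoun bound across the clause boundary.
Truth condition: for no (d,w) with located(d,w) does photographed(d,w) hold.
Restrictor pairs — does the scope hold? (D1,W2):fails  (D1,W5):fails  (D1,W9):fails  (D2,W1):fails  (D2,W2):fails  (D2,W3):fails  (D2,W4):fails  (D2,W5):fails  (D3,W1):fails  (D3,W3):holds  (D3,W5):fails  (D3,W7):fails  (D4,W3):fails  (D4,W4):fails  (D4,W7):fails  (D4,W8):fails  (D4,W9):fails
Scope holds for 1 pair(s), so the sentence is false.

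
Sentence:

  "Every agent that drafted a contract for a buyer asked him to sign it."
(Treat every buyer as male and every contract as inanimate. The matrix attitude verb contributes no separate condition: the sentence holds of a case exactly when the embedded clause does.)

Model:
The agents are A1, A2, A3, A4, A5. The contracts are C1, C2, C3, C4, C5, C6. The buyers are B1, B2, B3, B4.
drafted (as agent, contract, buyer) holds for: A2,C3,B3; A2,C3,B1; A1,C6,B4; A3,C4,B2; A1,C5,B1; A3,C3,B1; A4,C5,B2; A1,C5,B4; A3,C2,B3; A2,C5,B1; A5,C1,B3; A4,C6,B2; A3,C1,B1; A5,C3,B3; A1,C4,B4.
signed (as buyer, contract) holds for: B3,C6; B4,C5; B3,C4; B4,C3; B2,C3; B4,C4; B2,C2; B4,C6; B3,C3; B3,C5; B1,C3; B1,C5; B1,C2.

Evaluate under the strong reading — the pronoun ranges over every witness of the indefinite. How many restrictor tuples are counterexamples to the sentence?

6

"him" takes "a buyer" as antecedent and "it" takes "a contract"; both are donkey pronouns co-varying with the restrictor.
Strong reading: for every (a,c,b) with drafted(a,c,b), signed(b,c).
Restrictor triples: (A1,C4,B4)→signed(B4,C4) ✓  (A1,C5,B1)→signed(B1,C5) ✓  (A1,C5,B4)→signed(B4,C5) ✓  (A1,C6,B4)→signed(B4,C6) ✓  (A2,C3,B1)→signed(B1,C3) ✓  (A2,C3,B3)→signed(B3,C3) ✓  (A2,C5,B1)→signed(B1,C5) ✓  (A3,C1,B1)→signed(B1,C1) ✗  (A3,C2,B3)→signed(B3,C2) ✗  (A3,C3,B1)→signed(B1,C3) ✓  (A3,C4,B2)→signed(B2,C4) ✗  (A4,C5,B2)→signed(B2,C5) ✗  (A4,C6,B2)→signed(B2,C6) ✗  (A5,C1,B3)→signed(B3,C1) ✗  (A5,C3,B3)→signed(B3,C3) ✓
Counterexamples (restrictor triples failing the scope): 6.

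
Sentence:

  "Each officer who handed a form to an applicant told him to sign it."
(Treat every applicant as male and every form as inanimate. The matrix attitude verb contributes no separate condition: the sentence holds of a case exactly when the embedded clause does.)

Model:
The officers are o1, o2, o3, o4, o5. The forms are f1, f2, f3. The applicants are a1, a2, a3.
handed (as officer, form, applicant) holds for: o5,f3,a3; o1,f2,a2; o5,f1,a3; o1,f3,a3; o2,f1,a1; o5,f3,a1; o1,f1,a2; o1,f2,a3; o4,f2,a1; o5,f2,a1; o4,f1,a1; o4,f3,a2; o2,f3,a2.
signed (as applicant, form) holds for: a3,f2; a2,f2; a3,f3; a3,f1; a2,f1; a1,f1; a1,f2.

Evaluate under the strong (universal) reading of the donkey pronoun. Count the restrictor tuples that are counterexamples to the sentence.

"him" takes "an applicant" as antecedent and "it" takes "a form"; both are donkey pronouns co-varying with the restrictor.
Strong reading: for every (o,f,a) with handed(o,f,a), signed(a,f).
Restrictor triples: (o1,f1,a2)→signed(a2,f1) ✓  (o1,f2,a2)→signed(a2,f2) ✓  (o1,f2,a3)→signed(a3,f2) ✓  (o1,f3,a3)→signed(a3,f3) ✓  (o2,f1,a1)→signed(a1,f1) ✓  (o2,f3,a2)→signed(a2,f3) ✗  (o4,f1,a1)→signed(a1,f1) ✓  (o4,f2,a1)→signed(a1,f2) ✓  (o4,f3,a2)→signed(a2,f3) ✗  (o5,f1,a3)→signed(a3,f1) ✓  (o5,f2,a1)→signed(a1,f2) ✓  (o5,f3,a1)→signed(a1,f3) ✗  (o5,f3,a3)→signed(a3,f3) ✓
Counterexamples (restrictor triples failing the scope): 3.

3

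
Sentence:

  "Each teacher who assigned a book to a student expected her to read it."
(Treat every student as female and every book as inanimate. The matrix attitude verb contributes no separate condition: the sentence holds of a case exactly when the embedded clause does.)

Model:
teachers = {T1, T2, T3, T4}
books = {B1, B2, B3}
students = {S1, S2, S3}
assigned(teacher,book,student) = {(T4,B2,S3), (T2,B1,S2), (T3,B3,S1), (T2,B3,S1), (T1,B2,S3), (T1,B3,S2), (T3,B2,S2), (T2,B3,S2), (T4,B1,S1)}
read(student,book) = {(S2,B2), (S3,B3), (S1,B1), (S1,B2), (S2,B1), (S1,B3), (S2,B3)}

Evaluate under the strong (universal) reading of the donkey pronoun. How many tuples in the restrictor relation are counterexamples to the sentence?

"her" takes "a student" as antecedent and "it" takes "a book"; both are donkey pronouns co-varying with the restrictor.
Strong reading: for every (t,b,s) with assigned(t,b,s), read(s,b).
Restrictor triples: (T1,B2,S3)→read(S3,B2) ✗  (T1,B3,S2)→read(S2,B3) ✓  (T2,B1,S2)→read(S2,B1) ✓  (T2,B3,S1)→read(S1,B3) ✓  (T2,B3,S2)→read(S2,B3) ✓  (T3,B2,S2)→read(S2,B2) ✓  (T3,B3,S1)→read(S1,B3) ✓  (T4,B1,S1)→read(S1,B1) ✓  (T4,B2,S3)→read(S3,B2) ✗
Counterexamples (restrictor triples failing the scope): 2.

2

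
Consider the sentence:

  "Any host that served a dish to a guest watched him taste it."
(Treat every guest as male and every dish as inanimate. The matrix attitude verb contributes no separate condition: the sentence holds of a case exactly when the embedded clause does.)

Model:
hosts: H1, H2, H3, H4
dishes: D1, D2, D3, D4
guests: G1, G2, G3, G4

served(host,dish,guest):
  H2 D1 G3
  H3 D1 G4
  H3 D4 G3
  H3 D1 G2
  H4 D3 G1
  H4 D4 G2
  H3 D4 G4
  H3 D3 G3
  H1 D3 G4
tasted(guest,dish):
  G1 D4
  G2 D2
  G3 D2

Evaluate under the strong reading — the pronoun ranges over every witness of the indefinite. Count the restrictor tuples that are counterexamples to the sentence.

"him" takes "a guest" as antecedent and "it" takes "a dish"; both are donkey pronouns co-varying with the restrictor.
Strong reading: for every (h,d,g) with served(h,d,g), tasted(g,d).
Restrictor triples: (H1,D3,G4)→tasted(G4,D3) ✗  (H2,D1,G3)→tasted(G3,D1) ✗  (H3,D1,G2)→tasted(G2,D1) ✗  (H3,D1,G4)→tasted(G4,D1) ✗  (H3,D3,G3)→tasted(G3,D3) ✗  (H3,D4,G3)→tasted(G3,D4) ✗  (H3,D4,G4)→tasted(G4,D4) ✗  (H4,D3,G1)→tasted(G1,D3) ✗  (H4,D4,G2)→tasted(G2,D4) ✗
Counterexamples (restrictor triples failing the scope): 9.

9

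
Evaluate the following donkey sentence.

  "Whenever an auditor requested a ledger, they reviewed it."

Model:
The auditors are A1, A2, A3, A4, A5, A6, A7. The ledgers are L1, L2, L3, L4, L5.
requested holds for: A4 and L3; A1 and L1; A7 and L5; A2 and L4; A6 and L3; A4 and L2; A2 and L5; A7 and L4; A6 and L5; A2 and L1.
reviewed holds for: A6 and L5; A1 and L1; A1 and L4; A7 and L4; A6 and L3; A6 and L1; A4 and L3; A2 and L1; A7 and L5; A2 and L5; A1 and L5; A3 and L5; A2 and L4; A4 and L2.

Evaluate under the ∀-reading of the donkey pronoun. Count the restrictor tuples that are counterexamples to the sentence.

"it" takes "a ledger" as antecedent — a donkey pronoun bound across the clause boundary.
Strong reading: for every (a,l) with requested(a,l), reviewed(a,l).
Restrictor pairs: (A1,L1) ✓  (A2,L1) ✓  (A2,L4) ✓  (A2,L5) ✓  (A4,L2) ✓  (A4,L3) ✓  (A6,L3) ✓  (A6,L5) ✓  (A7,L4) ✓  (A7,L5) ✓
Counterexamples (restrictor pairs failing the scope): 0.

0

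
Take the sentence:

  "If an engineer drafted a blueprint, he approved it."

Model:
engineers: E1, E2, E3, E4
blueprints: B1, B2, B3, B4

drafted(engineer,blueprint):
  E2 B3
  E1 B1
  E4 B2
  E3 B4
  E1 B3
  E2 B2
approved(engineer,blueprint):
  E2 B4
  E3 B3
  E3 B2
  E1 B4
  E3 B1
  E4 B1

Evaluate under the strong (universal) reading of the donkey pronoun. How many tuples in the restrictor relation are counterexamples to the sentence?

"it" takes "a blueprint" as antecedent — a donkey pronoun bound across the clause boundary.
Strong reading: for every (e,b) with drafted(e,b), approved(e,b).
Restrictor pairs: (E1,B1) ✗  (E1,B3) ✗  (E2,B2) ✗  (E2,B3) ✗  (E3,B4) ✗  (E4,B2) ✗
Counterexamples (restrictor pairs failing the scope): 6.

6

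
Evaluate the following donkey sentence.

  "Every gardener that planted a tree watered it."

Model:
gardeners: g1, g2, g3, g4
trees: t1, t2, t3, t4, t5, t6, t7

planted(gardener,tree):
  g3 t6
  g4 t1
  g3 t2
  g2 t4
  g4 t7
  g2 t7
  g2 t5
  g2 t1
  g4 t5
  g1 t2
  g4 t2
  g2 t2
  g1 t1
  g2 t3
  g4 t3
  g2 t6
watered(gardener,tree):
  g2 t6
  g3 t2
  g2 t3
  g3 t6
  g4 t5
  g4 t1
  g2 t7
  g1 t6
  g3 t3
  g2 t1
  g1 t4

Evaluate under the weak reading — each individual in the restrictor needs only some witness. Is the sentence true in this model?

False

"it" takes "a tree" as antecedent — a donkey pronoun bound across the clause boundary.
Weak reading: every gardener g with some planted-tree has at least one planted-tree t such that watered(g,t).
Per gardener: g1:✗  g2:✓  g3:✓  g4:✓
g1 has no witness among its planted-trees.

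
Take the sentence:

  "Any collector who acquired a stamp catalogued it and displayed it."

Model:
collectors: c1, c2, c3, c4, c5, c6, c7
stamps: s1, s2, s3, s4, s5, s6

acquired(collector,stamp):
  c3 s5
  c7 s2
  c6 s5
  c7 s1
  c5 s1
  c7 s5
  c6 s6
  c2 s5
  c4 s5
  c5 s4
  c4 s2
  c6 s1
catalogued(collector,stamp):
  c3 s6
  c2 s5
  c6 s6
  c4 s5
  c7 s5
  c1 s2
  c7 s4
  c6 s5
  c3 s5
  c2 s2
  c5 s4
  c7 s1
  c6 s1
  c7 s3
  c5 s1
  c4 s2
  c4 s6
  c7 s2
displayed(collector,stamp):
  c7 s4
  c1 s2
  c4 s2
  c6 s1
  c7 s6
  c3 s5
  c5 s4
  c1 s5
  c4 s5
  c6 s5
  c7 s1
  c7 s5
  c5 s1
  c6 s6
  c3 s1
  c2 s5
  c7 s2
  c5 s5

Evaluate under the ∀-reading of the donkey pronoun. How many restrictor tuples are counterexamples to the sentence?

"it" takes "a stamp" as antecedent — a donkey pronoun bound across the clause boundary.
Strong reading: for every (c,s) with acquired(c,s), catalogued(c,s) ∧ displayed(c,s).
Restrictor pairs: (c2,s5) ✓  (c3,s5) ✓  (c4,s2) ✓  (c4,s5) ✓  (c5,s1) ✓  (c5,s4) ✓  (c6,s1) ✓  (c6,s5) ✓  (c6,s6) ✓  (c7,s1) ✓  (c7,s2) ✓  (c7,s5) ✓
Counterexamples (restrictor pairs failing the scope): 0.

0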